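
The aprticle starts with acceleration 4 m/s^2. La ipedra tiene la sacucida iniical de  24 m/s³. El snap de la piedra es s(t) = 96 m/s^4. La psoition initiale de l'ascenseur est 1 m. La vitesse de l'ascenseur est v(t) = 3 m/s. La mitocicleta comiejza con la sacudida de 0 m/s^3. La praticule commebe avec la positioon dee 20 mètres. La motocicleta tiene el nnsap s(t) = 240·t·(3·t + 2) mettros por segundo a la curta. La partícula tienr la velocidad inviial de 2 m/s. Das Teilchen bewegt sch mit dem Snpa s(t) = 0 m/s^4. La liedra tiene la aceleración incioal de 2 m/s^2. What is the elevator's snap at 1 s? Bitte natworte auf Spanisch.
Debemos derivar nuestra ecuación de la velocidad v(t) = 3 3 veces. Derivando la velocidad, obtenemos la aceleración: a(t) = 0. La derivada de la aceleración da la sacudida: j(t) = 0. Derivando la sacudida, obtenemos el snap: s(t) = 0. Tenemos el snap s(t) = 0. Sustituyendo t = 1: s(1) = 0.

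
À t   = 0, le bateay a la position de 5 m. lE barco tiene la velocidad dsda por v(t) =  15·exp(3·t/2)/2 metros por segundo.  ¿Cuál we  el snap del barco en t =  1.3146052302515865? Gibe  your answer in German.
Wir müssen unsere Gleichung für die Geschwindigkeit v(t) = 15·exp(3·t/2)/2 3-mal ableiten. Die Ableitung von der Geschwindigkeit ergibt die Beschleunigung: a(t) = 45·exp(3·t/2)/4. Mit d/dt von a(t) finden wir j(t) = 135·exp(3·t/2)/8. Die Ableitung von dem Ruck ergibt den Snap: s(t) = 405·exp(3·t/2)/16. Mit s(t) = 405·exp(3·t/2)/16 und Einsetzen von t = 1.3146052302515865, finden wir s = 181.854367873261.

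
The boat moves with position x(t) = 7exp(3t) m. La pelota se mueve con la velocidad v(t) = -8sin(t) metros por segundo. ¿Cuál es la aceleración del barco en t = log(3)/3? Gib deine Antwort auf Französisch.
En partant de la position x(t) = 7·exp(3·t), nous prenons 2 dérivées. La dérivée de la position donne la vitesse: v(t) = 21·exp(3·t). En dérivant la vitesse, nous obtenons l'accélération: a(t) = 63·exp(3·t). Nous avons l'accélération a(t) = 63·exp(3·t). En substituant t = log(3)/3: a(log(3)/3) = 189.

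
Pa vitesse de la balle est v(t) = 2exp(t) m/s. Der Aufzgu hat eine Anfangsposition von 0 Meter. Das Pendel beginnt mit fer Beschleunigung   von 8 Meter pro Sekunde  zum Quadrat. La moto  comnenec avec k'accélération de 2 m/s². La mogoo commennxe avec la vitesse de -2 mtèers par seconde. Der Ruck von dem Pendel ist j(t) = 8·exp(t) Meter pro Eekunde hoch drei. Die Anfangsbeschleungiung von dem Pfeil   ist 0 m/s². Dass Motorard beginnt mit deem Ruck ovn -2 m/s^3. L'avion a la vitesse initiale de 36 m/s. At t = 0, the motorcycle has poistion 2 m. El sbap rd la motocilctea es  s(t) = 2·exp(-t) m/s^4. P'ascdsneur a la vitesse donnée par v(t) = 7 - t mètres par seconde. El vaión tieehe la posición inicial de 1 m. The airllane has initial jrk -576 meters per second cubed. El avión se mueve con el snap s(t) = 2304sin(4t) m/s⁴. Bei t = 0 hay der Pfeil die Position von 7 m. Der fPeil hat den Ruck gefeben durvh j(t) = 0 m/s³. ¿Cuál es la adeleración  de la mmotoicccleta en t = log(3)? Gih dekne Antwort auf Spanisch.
Para resolver esto, necesitamos tomar 2 integrales de nuestra ecuación del snap s(t) = 2·exp(-t). Integrando el snap y usando la condición inicial j(0) = -2, obtenemos j(t) = -2·exp(-t). La antiderivada de la sacudida es la aceleración. Usando a(0) = 2, obtenemos a(t) = 2·exp(-t). Usando a(t) = 2·exp(-t) y sustituyendo t = log(3), encontramos a = 2/3.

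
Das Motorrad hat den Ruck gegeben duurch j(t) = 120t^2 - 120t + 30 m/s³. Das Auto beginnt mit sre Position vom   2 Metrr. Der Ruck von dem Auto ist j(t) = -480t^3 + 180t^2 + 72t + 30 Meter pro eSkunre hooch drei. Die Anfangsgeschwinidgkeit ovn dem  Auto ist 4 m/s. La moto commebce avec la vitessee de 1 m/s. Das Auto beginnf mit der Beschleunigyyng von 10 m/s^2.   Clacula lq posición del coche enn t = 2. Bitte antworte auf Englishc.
To find the answer, we compute 3 antiderivatives of j(t) = -480·t^3 + 180·t^2 + 72·t + 30. The antiderivative of jerk, with a(0) = 10, gives acceleration: a(t) = -120·t^4 + 60·t^3 + 36·t^2 + 30·t + 10. Finding the integral of a(t) and using v(0) = 4: v(t) = -24·t^5 + 15·t^4 + 12·t^3 + 15·t^2 + 10·t + 4. Taking ∫v(t)dt and applying x(0) = 2, we find x(t) = -4·t^6 + 3·t^5 + 3·t^4 + 5·t^3 + 5·t^2 + 4·t + 2. Using x(t) = -4·t^6 + 3·t^5 + 3·t^4 + 5·t^3 + 5·t^2 + 4·t + 2 and substituting t = 2, we find x = -42.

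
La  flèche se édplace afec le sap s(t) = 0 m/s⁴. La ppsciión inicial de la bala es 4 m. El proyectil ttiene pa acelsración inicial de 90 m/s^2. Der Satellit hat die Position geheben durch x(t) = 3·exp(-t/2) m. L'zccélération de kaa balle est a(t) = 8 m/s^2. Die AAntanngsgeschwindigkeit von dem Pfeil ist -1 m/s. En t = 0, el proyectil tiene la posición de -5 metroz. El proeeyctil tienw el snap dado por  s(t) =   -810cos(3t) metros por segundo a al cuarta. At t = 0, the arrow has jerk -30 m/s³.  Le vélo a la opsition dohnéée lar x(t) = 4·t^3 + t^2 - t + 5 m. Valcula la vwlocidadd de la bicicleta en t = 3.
Debemos derivar nuestra ecuación de la posición x(t) = 4·t^3 + t^2 - t + 5 1 vez. Derivando la posición, obtenemos la velocidad: v(t) = 12·t^2 + 2·t - 1. De la ecuación de la velocidad v(t) = 12·t^2 + 2·t - 1, sustituimos t = 3 para obtener v = 113.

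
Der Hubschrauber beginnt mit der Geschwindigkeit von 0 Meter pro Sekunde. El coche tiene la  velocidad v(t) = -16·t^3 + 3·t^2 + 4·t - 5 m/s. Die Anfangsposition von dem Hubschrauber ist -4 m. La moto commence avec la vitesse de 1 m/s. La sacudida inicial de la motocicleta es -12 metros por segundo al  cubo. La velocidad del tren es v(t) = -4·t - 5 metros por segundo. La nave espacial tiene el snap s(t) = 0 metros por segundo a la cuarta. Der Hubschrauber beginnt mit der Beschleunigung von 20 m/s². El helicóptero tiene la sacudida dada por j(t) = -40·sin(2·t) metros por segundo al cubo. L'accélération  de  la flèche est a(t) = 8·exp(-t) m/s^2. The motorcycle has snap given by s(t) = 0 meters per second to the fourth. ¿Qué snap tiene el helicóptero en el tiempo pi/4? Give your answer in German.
Ausgehend von dem Ruck j(t) = -40·sin(2·t), nehmen wir 1 Ableitung. Die Ableitung von dem Ruck ergibt den Snap: s(t) = -80·cos(2·t). Aus der Gleichung für den Snap s(t) = -80·cos(2·t), setzen wir t = pi/4 ein und erhalten s = 0.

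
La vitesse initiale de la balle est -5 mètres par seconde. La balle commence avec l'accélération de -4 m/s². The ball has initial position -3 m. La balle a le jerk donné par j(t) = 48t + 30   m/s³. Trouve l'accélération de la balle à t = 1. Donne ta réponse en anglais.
To find the answer, we compute 1 antiderivative of j(t) = 48·t + 30. Finding the integral of j(t) and using a(0) = -4: a(t) = 24·t^2 + 30·t - 4. We have acceleration a(t) = 24·t^2 + 30·t - 4. Substituting t = 1: a(1) = 50.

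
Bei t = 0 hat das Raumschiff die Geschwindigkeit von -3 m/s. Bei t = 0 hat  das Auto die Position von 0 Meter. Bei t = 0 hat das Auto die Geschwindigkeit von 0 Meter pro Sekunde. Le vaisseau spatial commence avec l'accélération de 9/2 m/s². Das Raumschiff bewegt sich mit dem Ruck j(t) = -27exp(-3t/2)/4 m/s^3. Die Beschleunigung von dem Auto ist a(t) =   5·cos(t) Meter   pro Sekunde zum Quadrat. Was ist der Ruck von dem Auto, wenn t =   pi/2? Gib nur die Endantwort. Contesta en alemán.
Der Ruck bei t = pi/2 ist j = -5.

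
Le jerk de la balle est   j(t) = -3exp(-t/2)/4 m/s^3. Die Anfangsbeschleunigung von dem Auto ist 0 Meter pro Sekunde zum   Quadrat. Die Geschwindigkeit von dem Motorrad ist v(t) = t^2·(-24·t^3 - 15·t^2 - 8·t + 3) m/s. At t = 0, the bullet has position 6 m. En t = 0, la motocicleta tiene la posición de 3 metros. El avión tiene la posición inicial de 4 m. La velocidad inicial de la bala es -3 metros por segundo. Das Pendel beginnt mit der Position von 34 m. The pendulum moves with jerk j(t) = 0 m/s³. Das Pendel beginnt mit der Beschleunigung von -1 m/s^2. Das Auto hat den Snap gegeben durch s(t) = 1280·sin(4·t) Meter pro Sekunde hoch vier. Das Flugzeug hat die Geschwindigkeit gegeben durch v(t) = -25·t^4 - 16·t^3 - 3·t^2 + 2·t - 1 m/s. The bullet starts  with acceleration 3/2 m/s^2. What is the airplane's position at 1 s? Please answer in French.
Nous devons trouver la primitive de notre équation de la vitesse v(t) = -25·t^4 - 16·t^3 - 3·t^2 + 2·t - 1 1 fois. En prenant ∫v(t)dt et en appliquant x(0) = 4, nous trouvons x(t) = -5·t^5 - 4·t^4 - t^3 + t^2 - t + 4. En utilisant x(t) = -5·t^5 - 4·t^4 - t^3 + t^2 - t + 4 et en substituant t = 1, nous trouvons x = -6.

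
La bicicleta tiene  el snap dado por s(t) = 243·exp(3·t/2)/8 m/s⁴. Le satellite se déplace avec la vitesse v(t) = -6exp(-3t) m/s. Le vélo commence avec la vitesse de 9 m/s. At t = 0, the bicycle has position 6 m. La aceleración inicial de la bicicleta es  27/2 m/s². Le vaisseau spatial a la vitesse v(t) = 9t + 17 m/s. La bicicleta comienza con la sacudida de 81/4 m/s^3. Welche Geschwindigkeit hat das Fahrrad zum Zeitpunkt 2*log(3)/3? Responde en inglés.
To find the answer, we compute 3 antiderivatives of s(t) = 243·exp(3·t/2)/8. Integrating snap and using the initial condition j(0) = 81/4, we get j(t) = 81·exp(3·t/2)/4. Taking ∫j(t)dt and applying a(0) = 27/2, we find a(t) = 27·exp(3·t/2)/2. Integrating acceleration and using the initial condition v(0) = 9, we get v(t) = 9·exp(3·t/2). Using v(t) = 9·exp(3·t/2) and substituting t = 2*log(3)/3, we find v = 27.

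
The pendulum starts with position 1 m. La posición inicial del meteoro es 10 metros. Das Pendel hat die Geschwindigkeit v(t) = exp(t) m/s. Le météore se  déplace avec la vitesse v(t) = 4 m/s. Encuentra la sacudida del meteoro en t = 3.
Debemos derivar nuestra ecuación de la velocidad v(t) = 4 2 veces. Derivando la velocidad, obtenemos la aceleración: a(t) = 0. Tomando d/dt de a(t), encontramos j(t) = 0. Tenemos la sacudida j(t) = 0. Sustituyendo t = 3: j(3) = 0.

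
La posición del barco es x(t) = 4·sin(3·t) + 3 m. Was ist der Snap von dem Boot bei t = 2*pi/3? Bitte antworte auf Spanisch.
Debemos derivar nuestra ecuación de la posición x(t) = 4·sin(3·t) + 3 4 veces. Derivando la posición, obtenemos la velocidad: v(t) = 12·cos(3·t). La derivada de la velocidad da la aceleración: a(t) = -36·sin(3·t). La derivada de la aceleración da la sacudida: j(t) = -108·cos(3·t). La derivada de la sacudida da el snap: s(t) = 324·sin(3·t). De la ecuación del snap s(t) = 324·sin(3·t), sustituimos t = 2*pi/3 para obtener s = 0.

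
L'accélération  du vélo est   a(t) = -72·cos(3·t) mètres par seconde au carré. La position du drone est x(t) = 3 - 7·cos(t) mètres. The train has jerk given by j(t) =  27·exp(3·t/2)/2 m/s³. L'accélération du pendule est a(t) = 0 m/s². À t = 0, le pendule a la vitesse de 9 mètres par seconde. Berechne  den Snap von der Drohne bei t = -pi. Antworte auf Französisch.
En partant de la position x(t) = 3 - 7·cos(t), nous prenons 4 dérivées. En prenant d/dt de x(t), nous trouvons v(t) = 7·sin(t). En dérivant la vitesse, nous obtenons l'accélération: a(t) = 7·cos(t). En prenant d/dt de a(t), nous trouvons j(t) = -7·sin(t). La dérivée du jerk donne le snap: s(t) = -7·cos(t). En utilisant s(t) = -7·cos(t) et en substituant t = -pi, nous trouvons s = 7.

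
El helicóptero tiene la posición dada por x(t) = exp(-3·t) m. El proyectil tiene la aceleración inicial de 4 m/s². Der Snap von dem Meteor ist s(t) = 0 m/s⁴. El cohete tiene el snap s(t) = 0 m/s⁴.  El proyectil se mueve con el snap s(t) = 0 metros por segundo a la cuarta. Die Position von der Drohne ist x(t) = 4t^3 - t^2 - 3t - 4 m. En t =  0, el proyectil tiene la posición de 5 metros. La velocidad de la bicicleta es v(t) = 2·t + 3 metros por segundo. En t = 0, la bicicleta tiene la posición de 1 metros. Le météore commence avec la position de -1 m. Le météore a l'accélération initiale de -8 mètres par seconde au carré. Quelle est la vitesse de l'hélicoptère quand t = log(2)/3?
Pour résoudre ceci, nous devons prendre 1 dérivée de notre équation de la position x(t) = exp(-3·t). La dérivée de la position donne la vitesse: v(t) = -3·exp(-3·t). Nous avons la vitesse v(t) = -3·exp(-3·t). En substituant t = log(2)/3: v(log(2)/3) = -3/2.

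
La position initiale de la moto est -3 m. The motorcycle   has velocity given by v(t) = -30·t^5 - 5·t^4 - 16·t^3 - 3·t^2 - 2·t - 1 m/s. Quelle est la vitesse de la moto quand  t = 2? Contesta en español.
Usando v(t) = -30·t^5 - 5·t^4 - 16·t^3 - 3·t^2 - 2·t - 1 y sustituyendo t = 2, encontramos v = -1185.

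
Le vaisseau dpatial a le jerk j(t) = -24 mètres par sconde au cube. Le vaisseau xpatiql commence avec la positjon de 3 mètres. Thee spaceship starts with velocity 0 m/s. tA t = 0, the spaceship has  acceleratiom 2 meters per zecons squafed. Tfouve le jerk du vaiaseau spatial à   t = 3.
Nous avons le jerk j(t) = -24. En substituant t = 3: j(3) = -24.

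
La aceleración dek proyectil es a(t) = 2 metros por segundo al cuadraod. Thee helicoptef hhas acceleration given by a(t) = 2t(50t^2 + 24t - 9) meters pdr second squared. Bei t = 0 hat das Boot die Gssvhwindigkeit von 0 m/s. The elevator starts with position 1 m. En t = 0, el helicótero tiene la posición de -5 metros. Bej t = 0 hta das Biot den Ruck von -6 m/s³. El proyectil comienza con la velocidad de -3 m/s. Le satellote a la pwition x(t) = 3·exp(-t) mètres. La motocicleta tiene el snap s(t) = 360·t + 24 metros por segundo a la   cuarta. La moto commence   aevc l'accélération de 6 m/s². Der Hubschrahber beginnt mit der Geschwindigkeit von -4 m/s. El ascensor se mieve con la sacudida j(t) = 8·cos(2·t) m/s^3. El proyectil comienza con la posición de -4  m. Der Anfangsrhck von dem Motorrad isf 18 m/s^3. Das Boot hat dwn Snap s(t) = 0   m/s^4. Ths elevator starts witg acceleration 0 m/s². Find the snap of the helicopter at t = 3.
To solve this, we need to take 2 derivatives of our acceleration equation a(t) = 2·t·(50·t^2 + 24·t - 9). Differentiating acceleration, we get jerk: j(t) = 100·t^2 + 2·t·(100·t + 24) + 48·t - 18. Differentiating jerk, we get snap: s(t) = 600·t + 96. We have snap s(t) = 600·t + 96. Substituting t = 3: s(3) = 1896.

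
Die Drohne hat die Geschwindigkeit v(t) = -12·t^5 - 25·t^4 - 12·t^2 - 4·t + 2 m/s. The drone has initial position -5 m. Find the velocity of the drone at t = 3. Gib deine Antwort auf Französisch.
En utilisant v(t) = -12·t^5 - 25·t^4 - 12·t^2 - 4·t + 2 et en substituant t = 3, nous trouvons v = -5059.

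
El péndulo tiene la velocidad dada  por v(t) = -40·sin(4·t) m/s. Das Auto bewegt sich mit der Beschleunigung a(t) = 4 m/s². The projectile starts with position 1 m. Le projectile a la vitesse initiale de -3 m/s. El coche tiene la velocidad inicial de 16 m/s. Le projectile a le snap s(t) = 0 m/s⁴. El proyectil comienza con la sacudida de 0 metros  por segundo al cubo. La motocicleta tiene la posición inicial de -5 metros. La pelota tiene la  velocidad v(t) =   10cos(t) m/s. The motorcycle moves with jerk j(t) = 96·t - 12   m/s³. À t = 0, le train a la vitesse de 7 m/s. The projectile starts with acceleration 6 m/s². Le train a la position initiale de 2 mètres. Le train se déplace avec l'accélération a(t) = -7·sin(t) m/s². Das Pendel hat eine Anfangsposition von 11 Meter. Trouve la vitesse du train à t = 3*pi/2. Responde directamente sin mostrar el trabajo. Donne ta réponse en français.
La vitesse à t = 3*pi/2 est v = 0.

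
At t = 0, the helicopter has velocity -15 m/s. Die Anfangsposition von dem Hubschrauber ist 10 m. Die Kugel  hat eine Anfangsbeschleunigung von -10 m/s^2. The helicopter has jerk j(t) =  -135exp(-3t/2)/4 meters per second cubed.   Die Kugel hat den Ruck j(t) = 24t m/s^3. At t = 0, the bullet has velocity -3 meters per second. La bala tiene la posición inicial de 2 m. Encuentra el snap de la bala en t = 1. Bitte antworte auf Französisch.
Nous devons dériver notre équation du jerk j(t) = 24·t 1 fois. En dérivant le jerk, nous obtenons le snap: s(t) = 24. De l'équation du snap s(t) = 24, nous substituons t = 1 pour obtenir s = 24.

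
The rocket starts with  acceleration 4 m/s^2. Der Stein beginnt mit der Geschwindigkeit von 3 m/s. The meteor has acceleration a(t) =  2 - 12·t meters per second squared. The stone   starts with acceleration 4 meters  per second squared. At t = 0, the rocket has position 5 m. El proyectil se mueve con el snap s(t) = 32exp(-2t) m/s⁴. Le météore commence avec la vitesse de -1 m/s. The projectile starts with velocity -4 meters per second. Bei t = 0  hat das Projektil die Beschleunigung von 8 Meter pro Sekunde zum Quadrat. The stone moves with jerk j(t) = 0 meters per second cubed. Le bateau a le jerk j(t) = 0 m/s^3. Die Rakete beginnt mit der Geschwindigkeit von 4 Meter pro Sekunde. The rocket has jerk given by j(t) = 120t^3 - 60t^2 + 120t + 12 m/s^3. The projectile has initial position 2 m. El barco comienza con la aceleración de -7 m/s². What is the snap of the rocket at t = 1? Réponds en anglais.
Starting from jerk j(t) = 120·t^3 - 60·t^2 + 120·t + 12, we take 1 derivative. Taking d/dt of j(t), we find s(t) = 360·t^2 - 120·t + 120. Using s(t) = 360·t^2 - 120·t + 120 and substituting t = 1, we find s = 360.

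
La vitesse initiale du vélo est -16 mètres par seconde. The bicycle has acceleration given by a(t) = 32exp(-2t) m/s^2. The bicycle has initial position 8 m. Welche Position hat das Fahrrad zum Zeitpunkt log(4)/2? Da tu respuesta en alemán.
Wir müssen unsere Gleichung für die Beschleunigung a(t) = 32·exp(-2·t) 2-mal integrieren. Die Stammfunktion von der Beschleunigung ist die Geschwindigkeit. Mit v(0) = -16 erhalten wir v(t) = -16·exp(-2·t). Mit ∫v(t)dt und Anwendung von x(0) = 8, finden wir x(t) = 8·exp(-2·t). Mit x(t) = 8·exp(-2·t) und Einsetzen von t = log(4)/2, finden wir x = 2.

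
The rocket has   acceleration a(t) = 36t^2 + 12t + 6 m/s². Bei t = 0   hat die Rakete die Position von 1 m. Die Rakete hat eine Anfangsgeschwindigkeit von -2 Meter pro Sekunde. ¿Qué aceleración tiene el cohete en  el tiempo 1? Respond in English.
We have acceleration a(t) = 36·t^2 + 12·t + 6. Substituting t = 1: a(1) = 54.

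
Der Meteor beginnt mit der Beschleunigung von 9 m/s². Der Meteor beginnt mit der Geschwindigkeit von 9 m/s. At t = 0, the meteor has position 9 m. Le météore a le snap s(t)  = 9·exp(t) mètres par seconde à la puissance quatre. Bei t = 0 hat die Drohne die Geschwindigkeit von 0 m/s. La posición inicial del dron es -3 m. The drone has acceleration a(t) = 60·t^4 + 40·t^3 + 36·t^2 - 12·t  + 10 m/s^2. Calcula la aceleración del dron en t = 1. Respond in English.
Using a(t) = 60·t^4 + 40·t^3 + 36·t^2 - 12·t + 10 and substituting t = 1, we find a = 134.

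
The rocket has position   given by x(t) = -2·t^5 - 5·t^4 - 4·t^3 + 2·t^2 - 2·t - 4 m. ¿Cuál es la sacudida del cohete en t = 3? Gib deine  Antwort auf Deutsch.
Um dies zu lösen, müssen wir 3 Ableitungen unserer Gleichung für die Position x(t) = -2·t^5 - 5·t^4 - 4·t^3 + 2·t^2 - 2·t - 4 nehmen. Mit d/dt von x(t) finden wir v(t) = -10·t^4 - 20·t^3 - 12·t^2 + 4·t - 2. Die Ableitung von der Geschwindigkeit ergibt die Beschleunigung: a(t) = -40·t^3 - 60·t^2 - 24·t + 4. Mit d/dt von a(t) finden wir j(t) = -120·t^2 - 120·t - 24. Aus der Gleichung für den Ruck j(t) = -120·t^2 - 120·t - 24, setzen wir t = 3 ein und erhalten j = -1464.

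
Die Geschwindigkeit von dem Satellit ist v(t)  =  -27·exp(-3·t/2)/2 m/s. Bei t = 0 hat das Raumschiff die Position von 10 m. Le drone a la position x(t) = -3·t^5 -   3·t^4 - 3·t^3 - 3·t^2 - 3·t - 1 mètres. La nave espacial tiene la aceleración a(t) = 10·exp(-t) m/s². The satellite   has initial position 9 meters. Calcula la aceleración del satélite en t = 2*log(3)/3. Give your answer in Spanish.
Debemos derivar nuestra ecuación de la velocidad v(t) = -27·exp(-3·t/2)/2 1 vez. Derivando la velocidad, obtenemos la aceleración: a(t) = 81·exp(-3·t/2)/4. De la ecuación de la aceleración a(t) = 81·exp(-3·t/2)/4, sustituimos t = 2*log(3)/3 para obtener a = 27/4.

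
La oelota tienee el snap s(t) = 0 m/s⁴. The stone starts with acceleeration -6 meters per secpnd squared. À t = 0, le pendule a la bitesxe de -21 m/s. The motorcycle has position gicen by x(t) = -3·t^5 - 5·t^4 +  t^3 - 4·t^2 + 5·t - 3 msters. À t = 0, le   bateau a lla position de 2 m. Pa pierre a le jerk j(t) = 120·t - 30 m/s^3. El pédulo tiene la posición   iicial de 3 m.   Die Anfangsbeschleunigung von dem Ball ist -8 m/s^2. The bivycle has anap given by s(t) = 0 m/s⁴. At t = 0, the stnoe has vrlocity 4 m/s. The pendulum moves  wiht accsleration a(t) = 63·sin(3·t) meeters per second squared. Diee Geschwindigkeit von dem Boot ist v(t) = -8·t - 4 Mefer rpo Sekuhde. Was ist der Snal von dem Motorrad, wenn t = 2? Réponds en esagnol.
Debemos derivar nuestra ecuación de la posición x(t) = -3·t^5 - 5·t^4 + t^3 - 4·t^2 + 5·t - 3 4 veces. Derivando la posición, obtenemos la velocidad: v(t) = -15·t^4 - 20·t^3 + 3·t^2 - 8·t + 5. Tomando d/dt de v(t), encontramos a(t) = -60·t^3 - 60·t^2 + 6·t - 8. Derivando la aceleración, obtenemos la sacudida: j(t) = -180·t^2 - 120·t + 6. Tomando d/dt de j(t), encontramos s(t) = -360·t - 120. De la ecuación del snap s(t) = -360·t - 120, sustituimos t = 2 para obtener s = -840.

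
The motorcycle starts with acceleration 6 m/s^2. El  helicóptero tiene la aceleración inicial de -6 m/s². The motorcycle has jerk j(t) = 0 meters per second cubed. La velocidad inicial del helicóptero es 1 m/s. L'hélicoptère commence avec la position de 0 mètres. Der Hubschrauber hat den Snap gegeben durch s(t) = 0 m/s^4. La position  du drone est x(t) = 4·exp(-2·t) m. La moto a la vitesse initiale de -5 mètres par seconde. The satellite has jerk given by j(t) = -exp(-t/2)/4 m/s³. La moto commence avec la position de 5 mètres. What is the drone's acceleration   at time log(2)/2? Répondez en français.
En partant de la position x(t) = 4·exp(-2·t), nous prenons 2 dérivées. En prenant d/dt de x(t), nous trouvons v(t) = -8·exp(-2·t). La dérivée de la vitesse donne l'accélération: a(t) = 16·exp(-2·t). De l'équation de l'accélération a(t) = 16·exp(-2·t), nous substituons t = log(2)/2 pour obtenir a = 8.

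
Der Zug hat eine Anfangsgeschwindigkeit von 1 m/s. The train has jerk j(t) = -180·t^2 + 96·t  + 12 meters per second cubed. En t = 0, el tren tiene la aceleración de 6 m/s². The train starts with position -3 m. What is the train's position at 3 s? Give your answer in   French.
Pour résoudre ceci, nous devons prendre 3 intégrales de notre équation du jerk j(t) = -180·t^2 + 96·t + 12. La primitive du jerk, avec a(0) = 6, donne l'accélération: a(t) = -60·t^3 + 48·t^2 + 12·t + 6. En prenant ∫a(t)dt et en appliquant v(0) = 1, nous trouvons v(t) = -15·t^4 + 16·t^3 + 6·t^2 + 6·t + 1. La primitive de la vitesse, avec x(0) = -3, donne la position: x(t) = -3·t^5 + 4·t^4 + 2·t^3 + 3·t^2 + t - 3. Nous avons la position x(t) = -3·t^5 + 4·t^4 + 2·t^3 + 3·t^2 + t - 3. En substituant t = 3: x(3) = -324.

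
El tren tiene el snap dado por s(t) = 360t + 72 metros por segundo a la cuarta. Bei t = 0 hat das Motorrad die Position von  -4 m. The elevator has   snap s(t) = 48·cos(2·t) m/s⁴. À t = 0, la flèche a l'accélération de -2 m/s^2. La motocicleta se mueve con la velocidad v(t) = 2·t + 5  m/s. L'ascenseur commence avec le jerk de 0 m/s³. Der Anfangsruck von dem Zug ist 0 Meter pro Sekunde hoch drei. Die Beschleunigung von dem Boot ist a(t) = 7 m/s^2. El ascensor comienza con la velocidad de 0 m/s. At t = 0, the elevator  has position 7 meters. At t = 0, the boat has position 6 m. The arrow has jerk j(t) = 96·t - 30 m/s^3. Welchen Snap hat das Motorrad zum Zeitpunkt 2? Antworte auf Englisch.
To solve this, we need to take 3 derivatives of our velocity equation v(t) = 2·t + 5. Differentiating velocity, we get acceleration: a(t) = 2. Differentiating acceleration, we get jerk: j(t) = 0. Differentiating jerk, we get snap: s(t) = 0. Using s(t) = 0 and substituting t = 2, we find s = 0.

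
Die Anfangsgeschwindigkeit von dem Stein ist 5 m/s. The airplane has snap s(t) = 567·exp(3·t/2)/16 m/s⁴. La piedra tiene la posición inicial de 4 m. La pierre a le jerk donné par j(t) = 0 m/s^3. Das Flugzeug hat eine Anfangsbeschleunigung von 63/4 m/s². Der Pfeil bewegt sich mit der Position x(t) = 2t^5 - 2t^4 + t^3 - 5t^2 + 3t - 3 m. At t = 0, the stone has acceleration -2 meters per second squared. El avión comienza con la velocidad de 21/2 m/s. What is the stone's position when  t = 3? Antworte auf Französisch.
Nous devons intégrer notre équation du jerk j(t) = 0 3 fois. L'intégrale du jerk est l'accélération. En utilisant a(0) = -2, nous obtenons a(t) = -2. L'intégrale de l'accélération est la vitesse. En utilisant v(0) = 5, nous obtenons v(t) = 5 - 2·t. En prenant ∫v(t)dt et en appliquant x(0) = 4, nous trouvons x(t) = -t^2 + 5·t + 4. Nous avons la position x(t) = -t^2 + 5·t + 4. En substituant t = 3: x(3) = 10.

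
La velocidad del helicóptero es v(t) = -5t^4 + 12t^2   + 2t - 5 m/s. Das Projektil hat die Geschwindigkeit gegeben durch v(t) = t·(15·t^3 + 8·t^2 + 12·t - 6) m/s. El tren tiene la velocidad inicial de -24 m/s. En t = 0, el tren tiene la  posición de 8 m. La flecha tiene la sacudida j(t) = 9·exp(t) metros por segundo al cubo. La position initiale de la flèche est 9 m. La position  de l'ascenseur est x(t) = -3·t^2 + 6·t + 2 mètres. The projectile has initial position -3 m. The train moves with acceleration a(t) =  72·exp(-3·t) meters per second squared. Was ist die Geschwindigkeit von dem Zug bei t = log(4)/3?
Um dies zu lösen, müssen wir 1 Integral unserer Gleichung für die Beschleunigung a(t) = 72·exp(-3·t) finden. Das Integral von der Beschleunigung ist die Geschwindigkeit. Mit v(0) = -24 erhalten wir v(t) = -24·exp(-3·t). Wir haben die Geschwindigkeit v(t) = -24·exp(-3·t). Durch Einsetzen von t = log(4)/3: v(log(4)/3) = -6.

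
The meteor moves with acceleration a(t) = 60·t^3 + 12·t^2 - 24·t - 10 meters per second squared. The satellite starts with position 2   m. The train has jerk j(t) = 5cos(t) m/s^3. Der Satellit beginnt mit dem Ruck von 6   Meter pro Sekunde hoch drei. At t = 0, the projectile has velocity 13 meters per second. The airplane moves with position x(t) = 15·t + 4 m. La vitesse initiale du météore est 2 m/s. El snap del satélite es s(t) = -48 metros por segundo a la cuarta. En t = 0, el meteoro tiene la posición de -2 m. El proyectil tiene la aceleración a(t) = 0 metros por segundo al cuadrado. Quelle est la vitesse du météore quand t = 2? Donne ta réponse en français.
Pour résoudre ceci, nous devons prendre 1 intégrale de notre équation de l'accélération a(t) = 60·t^3 + 12·t^2 - 24·t - 10. En prenant ∫a(t)dt et en appliquant v(0) = 2, nous trouvons v(t) = 15·t^4 + 4·t^3 - 12·t^2 - 10·t + 2. En utilisant v(t) = 15·t^4 + 4·t^3 - 12·t^2 - 10·t + 2 et en substituant t = 2, nous trouvons v = 206.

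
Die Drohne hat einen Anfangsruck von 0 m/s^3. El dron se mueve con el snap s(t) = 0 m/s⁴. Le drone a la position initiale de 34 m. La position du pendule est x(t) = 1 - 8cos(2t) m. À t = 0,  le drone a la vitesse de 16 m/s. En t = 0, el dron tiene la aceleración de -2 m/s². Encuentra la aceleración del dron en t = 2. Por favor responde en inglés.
To find the answer, we compute 2 antiderivatives of s(t) = 0. Finding the integral of s(t) and using j(0) = 0: j(t) = 0. Finding the integral of j(t) and using a(0) = -2: a(t) = -2. From the given acceleration equation a(t) = -2, we substitute t = 2 to get a = -2.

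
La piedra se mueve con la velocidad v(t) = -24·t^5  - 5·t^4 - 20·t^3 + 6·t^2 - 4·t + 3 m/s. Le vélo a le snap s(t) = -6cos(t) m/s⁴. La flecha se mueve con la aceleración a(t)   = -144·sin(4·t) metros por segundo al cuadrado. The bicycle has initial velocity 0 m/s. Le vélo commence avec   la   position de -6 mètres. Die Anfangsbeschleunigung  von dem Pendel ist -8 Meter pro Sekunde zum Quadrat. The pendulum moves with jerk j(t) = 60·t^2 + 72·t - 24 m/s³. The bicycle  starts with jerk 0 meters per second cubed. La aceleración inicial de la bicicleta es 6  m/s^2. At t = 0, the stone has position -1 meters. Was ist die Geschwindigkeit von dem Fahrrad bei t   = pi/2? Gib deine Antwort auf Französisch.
Nous devons intégrer notre équation du snap s(t) = -6·cos(t) 3 fois. L'intégrale du snap est le jerk. En utilisant j(0) = 0, nous obtenons j(t) = -6·sin(t). L'intégrale du jerk est l'accélération. En utilisant a(0) = 6, nous obtenons a(t) = 6·cos(t). En prenant ∫a(t)dt et en appliquant v(0) = 0, nous trouvons v(t) = 6·sin(t). De l'équation de la vitesse v(t) = 6·sin(t), nous substituons t = pi/2 pour obtenir v = 6.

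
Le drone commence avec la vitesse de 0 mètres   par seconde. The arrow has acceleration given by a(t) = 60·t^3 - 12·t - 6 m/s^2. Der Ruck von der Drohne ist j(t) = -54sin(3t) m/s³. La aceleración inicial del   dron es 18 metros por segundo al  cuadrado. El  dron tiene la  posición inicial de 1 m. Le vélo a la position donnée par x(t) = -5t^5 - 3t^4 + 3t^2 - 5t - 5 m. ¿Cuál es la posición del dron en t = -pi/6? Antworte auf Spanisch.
Para resolver esto, necesitamos tomar 3 antiderivadas de nuestra ecuación de la sacudida j(t) = -54·sin(3·t). Tomando ∫j(t)dt y aplicando a(0) = 18, encontramos a(t) = 18·cos(3·t). La integral de la aceleración, con v(0) = 0, da la velocidad: v(t) = 6·sin(3·t). Tomando ∫v(t)dt y aplicando x(0) = 1, encontramos x(t) = 3 - 2·cos(3·t). Usando x(t) = 3 - 2·cos(3·t) y sustituyendo t = -pi/6, encontramos x = 3.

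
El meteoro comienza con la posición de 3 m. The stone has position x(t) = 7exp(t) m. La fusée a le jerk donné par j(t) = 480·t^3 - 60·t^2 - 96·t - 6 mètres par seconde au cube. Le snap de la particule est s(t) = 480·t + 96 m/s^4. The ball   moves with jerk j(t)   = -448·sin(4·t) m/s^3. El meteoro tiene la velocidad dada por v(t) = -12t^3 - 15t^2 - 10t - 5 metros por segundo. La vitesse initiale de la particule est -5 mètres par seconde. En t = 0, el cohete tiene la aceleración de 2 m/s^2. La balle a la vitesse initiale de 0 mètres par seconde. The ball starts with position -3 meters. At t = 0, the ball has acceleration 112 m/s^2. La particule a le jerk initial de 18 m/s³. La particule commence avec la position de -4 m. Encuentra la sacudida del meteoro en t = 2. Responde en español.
Debemos derivar nuestra ecuación de la velocidad v(t) = -12·t^3 - 15·t^2 - 10·t - 5 2 veces. Tomando d/dt de v(t), encontramos a(t) = -36·t^2 - 30·t - 10. Derivando la aceleración, obtenemos la sacudida: j(t) = -72·t - 30. Usando j(t) = -72·t - 30 y sustituyendo t = 2, encontramos j = -174.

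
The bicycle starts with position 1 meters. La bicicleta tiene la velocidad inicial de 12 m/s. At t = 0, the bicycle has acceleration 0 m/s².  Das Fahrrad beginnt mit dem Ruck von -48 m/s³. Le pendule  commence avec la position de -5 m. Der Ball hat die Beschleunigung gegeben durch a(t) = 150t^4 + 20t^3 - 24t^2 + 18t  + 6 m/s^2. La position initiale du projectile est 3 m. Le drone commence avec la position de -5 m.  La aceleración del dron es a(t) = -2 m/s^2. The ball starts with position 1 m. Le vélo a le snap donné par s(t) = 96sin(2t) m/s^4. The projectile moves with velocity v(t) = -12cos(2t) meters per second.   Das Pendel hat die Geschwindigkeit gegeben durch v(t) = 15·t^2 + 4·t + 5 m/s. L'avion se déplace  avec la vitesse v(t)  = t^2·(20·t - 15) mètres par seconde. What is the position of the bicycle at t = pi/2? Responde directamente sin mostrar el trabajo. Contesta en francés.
La réponse est 1.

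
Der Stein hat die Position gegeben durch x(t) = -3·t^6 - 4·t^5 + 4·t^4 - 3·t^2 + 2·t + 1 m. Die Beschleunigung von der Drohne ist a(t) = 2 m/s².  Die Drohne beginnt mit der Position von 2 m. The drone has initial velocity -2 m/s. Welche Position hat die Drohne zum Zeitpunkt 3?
Ausgehend von der Beschleunigung a(t) = 2, nehmen wir 2 Integrale. Durch Integration von der Beschleunigung und Verwendung der Anfangsbedingung v(0) = -2, erhalten wir v(t) = 2·t - 2. Die Stammfunktion von der Geschwindigkeit, mit x(0) = 2, ergibt die Position: x(t) = t^2 - 2·t + 2. Aus der Gleichung für die Position x(t) = t^2 - 2·t + 2, setzen wir t = 3 ein und erhalten x = 5.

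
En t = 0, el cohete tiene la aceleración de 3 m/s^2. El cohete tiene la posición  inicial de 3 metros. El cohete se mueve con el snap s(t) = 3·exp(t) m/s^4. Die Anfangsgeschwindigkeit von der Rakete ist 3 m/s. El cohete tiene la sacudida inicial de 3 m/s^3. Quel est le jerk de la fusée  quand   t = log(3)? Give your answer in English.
To solve this, we need to take 1 integral of our snap equation s(t) = 3·exp(t). The integral of snap, with j(0) = 3, gives jerk: j(t) = 3·exp(t). Using j(t) = 3·exp(t) and substituting t = log(3), we find j = 9.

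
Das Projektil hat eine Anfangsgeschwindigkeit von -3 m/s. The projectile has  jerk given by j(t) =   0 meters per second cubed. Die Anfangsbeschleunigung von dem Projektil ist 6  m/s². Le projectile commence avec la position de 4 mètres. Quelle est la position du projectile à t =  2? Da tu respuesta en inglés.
To find the answer, we compute 3 antiderivatives of j(t) = 0. Taking ∫j(t)dt and applying a(0) = 6, we find a(t) = 6. Finding the integral of a(t) and using v(0) = -3: v(t) = 6·t - 3. Integrating velocity and using the initial condition x(0) = 4, we get x(t) = 3·t^2 - 3·t + 4. Using x(t) = 3·t^2 - 3·t + 4 and substituting t = 2, we find x = 10.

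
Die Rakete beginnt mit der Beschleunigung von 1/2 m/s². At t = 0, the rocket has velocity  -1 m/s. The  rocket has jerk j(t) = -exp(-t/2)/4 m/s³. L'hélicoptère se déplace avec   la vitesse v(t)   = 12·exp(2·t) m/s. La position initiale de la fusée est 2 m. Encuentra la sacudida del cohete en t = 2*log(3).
De la ecuación de la sacudida j(t) = -exp(-t/2)/4, sustituimos t = 2*log(3) para obtener j = -1/12.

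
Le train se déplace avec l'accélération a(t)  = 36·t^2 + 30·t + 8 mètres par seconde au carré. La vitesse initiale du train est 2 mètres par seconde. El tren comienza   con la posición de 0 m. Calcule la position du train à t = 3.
Nous devons trouver la primitive de notre équation de l'accélération a(t) = 36·t^2 + 30·t + 8 2 fois. En prenant ∫a(t)dt et en appliquant v(0) = 2, nous trouvons v(t) = 12·t^3 + 15·t^2 + 8·t + 2. La primitive de la vitesse est la position. En utilisant x(0) = 0, nous obtenons x(t) = 3·t^4 + 5·t^3 + 4·t^2 + 2·t. De l'équation de la position x(t) = 3·t^4 + 5·t^3 + 4·t^2 + 2·t, nous substituons t = 3 pour obtenir x = 420.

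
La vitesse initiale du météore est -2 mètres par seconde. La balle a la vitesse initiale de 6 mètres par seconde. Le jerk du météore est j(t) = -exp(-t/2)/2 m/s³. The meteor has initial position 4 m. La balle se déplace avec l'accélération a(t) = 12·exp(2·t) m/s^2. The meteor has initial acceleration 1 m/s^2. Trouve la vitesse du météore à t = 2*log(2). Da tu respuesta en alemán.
Ausgehend von dem Ruck j(t) = -exp(-t/2)/2, nehmen wir 2 Stammfunktionen. Durch Integration von dem Ruck und Verwendung der Anfangsbedingung a(0) = 1, erhalten wir a(t) = exp(-t/2). Durch Integration von der Beschleunigung und Verwendung der Anfangsbedingung v(0) = -2, erhalten wir v(t) = -2·exp(-t/2). Aus der Gleichung für die Geschwindigkeit v(t) = -2·exp(-t/2), setzen wir t = 2*log(2) ein und erhalten v = -1.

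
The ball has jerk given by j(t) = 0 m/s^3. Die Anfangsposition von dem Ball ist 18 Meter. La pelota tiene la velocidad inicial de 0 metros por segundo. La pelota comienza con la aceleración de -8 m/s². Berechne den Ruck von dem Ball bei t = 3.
Wir haben den Ruck j(t) = 0. Durch Einsetzen von t = 3: j(3) = 0.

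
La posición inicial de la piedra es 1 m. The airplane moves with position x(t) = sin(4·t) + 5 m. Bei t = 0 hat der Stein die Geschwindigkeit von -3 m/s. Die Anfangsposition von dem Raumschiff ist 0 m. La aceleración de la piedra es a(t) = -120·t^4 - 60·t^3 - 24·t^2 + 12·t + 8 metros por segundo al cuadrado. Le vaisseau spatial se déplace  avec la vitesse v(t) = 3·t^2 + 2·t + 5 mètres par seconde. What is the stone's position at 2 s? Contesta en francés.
Nous devons trouver l'intégrale de notre équation de l'accélération a(t) = -120·t^4 - 60·t^3 - 24·t^2 + 12·t + 8 2 fois. En prenant ∫a(t)dt et en appliquant v(0) = -3, nous trouvons v(t) = -24·t^5 - 15·t^4 - 8·t^3 + 6·t^2 + 8·t - 3. En intégrant la vitesse et en utilisant la condition initiale x(0) = 1, nous obtenons x(t) = -4·t^6 - 3·t^5 - 2·t^4 + 2·t^3 + 4·t^2 - 3·t + 1. De l'équation de la position x(t) = -4·t^6 - 3·t^5 - 2·t^4 + 2·t^3 + 4·t^2 - 3·t + 1, nous substituons t = 2 pour obtenir x = -357.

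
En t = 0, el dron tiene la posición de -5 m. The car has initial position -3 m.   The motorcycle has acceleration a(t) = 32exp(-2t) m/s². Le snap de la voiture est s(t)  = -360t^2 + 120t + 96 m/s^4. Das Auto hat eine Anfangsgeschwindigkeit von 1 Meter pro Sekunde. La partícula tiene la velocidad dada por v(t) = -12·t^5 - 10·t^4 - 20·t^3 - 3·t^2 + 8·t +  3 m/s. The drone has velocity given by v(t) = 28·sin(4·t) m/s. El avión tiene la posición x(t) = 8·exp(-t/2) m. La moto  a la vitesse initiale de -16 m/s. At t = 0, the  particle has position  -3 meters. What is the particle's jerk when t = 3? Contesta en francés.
Pour résoudre ceci, nous devons prendre 2 dérivées de notre équation de la vitesse v(t) = -12·t^5 - 10·t^4 - 20·t^3 - 3·t^2 + 8·t + 3. La dérivée de la vitesse donne l'accélération: a(t) = -60·t^4 - 40·t^3 - 60·t^2 - 6·t + 8. La dérivée de l'accélération donne le jerk: j(t) = -240·t^3 - 120·t^2 - 120·t - 6. Nous avons le jerk j(t) = -240·t^3 - 120·t^2 - 120·t - 6. En substituant t = 3: j(3) = -7926.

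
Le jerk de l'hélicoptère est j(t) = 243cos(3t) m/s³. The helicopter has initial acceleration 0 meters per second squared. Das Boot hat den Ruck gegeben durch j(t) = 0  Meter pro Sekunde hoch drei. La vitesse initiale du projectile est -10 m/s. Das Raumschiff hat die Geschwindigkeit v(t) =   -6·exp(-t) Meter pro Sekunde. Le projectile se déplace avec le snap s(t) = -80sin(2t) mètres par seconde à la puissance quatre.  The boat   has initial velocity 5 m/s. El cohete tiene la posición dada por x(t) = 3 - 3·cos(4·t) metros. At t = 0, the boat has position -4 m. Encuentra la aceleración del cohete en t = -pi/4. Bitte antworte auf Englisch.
Starting from position x(t) = 3 - 3·cos(4·t), we take 2 derivatives. Taking d/dt of x(t), we find v(t) = 12·sin(4·t). Taking d/dt of v(t), we find a(t) = 48·cos(4·t). Using a(t) = 48·cos(4·t) and substituting t = -pi/4, we find a = -48.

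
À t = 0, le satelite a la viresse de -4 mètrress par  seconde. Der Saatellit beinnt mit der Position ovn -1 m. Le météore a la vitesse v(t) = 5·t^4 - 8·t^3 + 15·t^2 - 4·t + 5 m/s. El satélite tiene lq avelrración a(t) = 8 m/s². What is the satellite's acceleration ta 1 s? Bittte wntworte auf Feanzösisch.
De l'équation de l'accélération a(t) = 8, nous substituons t = 1 pour obtenir a = 8.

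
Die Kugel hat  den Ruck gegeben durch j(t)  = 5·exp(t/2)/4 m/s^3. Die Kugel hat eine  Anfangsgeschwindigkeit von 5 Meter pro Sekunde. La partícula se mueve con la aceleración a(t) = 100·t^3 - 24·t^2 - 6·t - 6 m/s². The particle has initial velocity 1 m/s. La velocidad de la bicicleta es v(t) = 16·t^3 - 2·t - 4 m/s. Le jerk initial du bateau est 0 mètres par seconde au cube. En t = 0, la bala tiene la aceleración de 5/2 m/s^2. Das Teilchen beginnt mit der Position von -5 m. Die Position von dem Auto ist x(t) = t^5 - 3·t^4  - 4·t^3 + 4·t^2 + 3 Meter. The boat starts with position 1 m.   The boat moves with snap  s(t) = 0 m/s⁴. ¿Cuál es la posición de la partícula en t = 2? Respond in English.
Starting from acceleration a(t) = 100·t^3 - 24·t^2 - 6·t - 6, we take 2 integrals. The integral of acceleration, with v(0) = 1, gives velocity: v(t) = 25·t^4 - 8·t^3 - 3·t^2 - 6·t + 1. Finding the antiderivative of v(t) and using x(0) = -5: x(t) = 5·t^5 - 2·t^4 - t^3 - 3·t^2 + t - 5. We have position x(t) = 5·t^5 - 2·t^4 - t^3 - 3·t^2 + t - 5. Substituting t = 2: x(2) = 105.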